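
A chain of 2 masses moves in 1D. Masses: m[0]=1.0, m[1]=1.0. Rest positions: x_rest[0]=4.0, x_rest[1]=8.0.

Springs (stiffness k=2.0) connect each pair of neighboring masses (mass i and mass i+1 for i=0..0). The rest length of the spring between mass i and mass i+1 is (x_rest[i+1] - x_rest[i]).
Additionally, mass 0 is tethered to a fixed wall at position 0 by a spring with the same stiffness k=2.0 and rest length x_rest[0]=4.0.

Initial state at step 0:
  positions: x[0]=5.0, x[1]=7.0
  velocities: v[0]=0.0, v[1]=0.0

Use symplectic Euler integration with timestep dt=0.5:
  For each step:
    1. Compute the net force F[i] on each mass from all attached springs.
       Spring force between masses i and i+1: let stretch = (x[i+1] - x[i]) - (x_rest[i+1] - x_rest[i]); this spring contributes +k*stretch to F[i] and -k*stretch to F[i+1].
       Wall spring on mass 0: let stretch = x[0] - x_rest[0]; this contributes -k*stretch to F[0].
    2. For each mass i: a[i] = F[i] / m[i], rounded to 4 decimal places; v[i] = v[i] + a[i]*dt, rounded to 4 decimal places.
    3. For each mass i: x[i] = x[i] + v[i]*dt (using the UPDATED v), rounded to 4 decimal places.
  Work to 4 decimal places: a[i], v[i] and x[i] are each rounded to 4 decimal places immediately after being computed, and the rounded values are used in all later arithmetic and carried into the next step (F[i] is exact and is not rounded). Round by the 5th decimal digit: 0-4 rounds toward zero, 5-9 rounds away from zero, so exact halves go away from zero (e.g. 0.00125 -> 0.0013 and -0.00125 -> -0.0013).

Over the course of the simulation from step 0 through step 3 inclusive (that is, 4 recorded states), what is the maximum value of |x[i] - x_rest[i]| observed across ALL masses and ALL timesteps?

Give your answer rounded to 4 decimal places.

Answer: 1.5000

Derivation:
Step 0: x=[5.0000 7.0000] v=[0.0000 0.0000]
Step 1: x=[3.5000 8.0000] v=[-3.0000 2.0000]
Step 2: x=[2.5000 8.7500] v=[-2.0000 1.5000]
Step 3: x=[3.3750 8.3750] v=[1.7500 -0.7500]
Max displacement = 1.5000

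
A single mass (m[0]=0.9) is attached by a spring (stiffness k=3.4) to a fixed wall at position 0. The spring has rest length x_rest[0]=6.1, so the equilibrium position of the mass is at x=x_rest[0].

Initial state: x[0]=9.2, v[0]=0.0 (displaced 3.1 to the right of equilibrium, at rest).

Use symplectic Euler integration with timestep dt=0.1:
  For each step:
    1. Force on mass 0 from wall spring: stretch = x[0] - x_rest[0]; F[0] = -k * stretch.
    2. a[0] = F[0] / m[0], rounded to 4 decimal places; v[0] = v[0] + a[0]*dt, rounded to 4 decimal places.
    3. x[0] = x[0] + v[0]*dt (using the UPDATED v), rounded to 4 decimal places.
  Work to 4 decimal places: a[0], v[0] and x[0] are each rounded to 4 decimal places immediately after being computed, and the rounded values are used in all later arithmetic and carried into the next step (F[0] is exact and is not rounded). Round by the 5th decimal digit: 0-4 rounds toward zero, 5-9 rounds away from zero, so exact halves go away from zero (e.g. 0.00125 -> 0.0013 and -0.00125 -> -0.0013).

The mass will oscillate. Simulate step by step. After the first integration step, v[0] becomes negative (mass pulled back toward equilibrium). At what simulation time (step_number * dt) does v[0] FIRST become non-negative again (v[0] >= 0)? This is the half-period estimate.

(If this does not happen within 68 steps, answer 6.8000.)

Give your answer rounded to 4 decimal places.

Step 0: x=[9.2000] v=[0.0000]
Step 1: x=[9.0829] v=[-1.1711]
Step 2: x=[8.8531] v=[-2.2980]
Step 3: x=[8.5193] v=[-3.3381]
Step 4: x=[8.0941] v=[-4.2521]
Step 5: x=[7.5936] v=[-5.0054]
Step 6: x=[7.0366] v=[-5.5697]
Step 7: x=[6.4443] v=[-5.9235]
Step 8: x=[5.8389] v=[-6.0536]
Step 9: x=[5.2434] v=[-5.9550]
Step 10: x=[4.6803] v=[-5.6314]
Step 11: x=[4.1708] v=[-5.0951]
Step 12: x=[3.7342] v=[-4.3663]
Step 13: x=[3.3869] v=[-3.4726]
Step 14: x=[3.1421] v=[-2.4477]
Step 15: x=[3.0091] v=[-1.3303]
Step 16: x=[2.9928] v=[-0.1626]
Step 17: x=[3.0939] v=[1.0112]
First v>=0 after going negative at step 17, time=1.7000

Answer: 1.7000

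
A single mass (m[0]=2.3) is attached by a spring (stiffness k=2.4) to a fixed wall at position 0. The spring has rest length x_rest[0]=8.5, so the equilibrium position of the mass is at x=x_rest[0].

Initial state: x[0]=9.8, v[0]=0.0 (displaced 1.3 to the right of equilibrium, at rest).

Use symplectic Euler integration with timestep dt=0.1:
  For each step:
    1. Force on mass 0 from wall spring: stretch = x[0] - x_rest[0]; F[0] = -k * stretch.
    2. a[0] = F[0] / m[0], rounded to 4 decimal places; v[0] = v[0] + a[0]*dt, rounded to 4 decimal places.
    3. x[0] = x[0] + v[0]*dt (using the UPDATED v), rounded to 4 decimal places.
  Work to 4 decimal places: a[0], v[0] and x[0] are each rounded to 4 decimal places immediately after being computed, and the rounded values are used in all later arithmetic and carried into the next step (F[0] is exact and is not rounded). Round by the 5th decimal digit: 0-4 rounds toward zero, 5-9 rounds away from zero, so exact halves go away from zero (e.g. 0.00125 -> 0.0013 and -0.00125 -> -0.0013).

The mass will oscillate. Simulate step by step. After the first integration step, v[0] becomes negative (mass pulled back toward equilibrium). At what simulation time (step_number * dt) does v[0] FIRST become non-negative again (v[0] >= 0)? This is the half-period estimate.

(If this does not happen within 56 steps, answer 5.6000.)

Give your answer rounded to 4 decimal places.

Answer: 3.1000

Derivation:
Step 0: x=[9.8000] v=[0.0000]
Step 1: x=[9.7864] v=[-0.1357]
Step 2: x=[9.7594] v=[-0.2699]
Step 3: x=[9.7193] v=[-0.4013]
Step 4: x=[9.6665] v=[-0.5285]
Step 5: x=[9.6015] v=[-0.6502]
Step 6: x=[9.5250] v=[-0.7651]
Step 7: x=[9.4378] v=[-0.8721]
Step 8: x=[9.3408] v=[-0.9700]
Step 9: x=[9.2350] v=[-1.0577]
Step 10: x=[9.1216] v=[-1.1344]
Step 11: x=[9.0017] v=[-1.1993]
Step 12: x=[8.8765] v=[-1.2517]
Step 13: x=[8.7474] v=[-1.2910]
Step 14: x=[8.6157] v=[-1.3168]
Step 15: x=[8.4828] v=[-1.3289]
Step 16: x=[8.3501] v=[-1.3271]
Step 17: x=[8.2190] v=[-1.3115]
Step 18: x=[8.0908] v=[-1.2822]
Step 19: x=[7.9669] v=[-1.2395]
Step 20: x=[7.8485] v=[-1.1839]
Step 21: x=[7.7369] v=[-1.1159]
Step 22: x=[7.6333] v=[-1.0363]
Step 23: x=[7.5387] v=[-0.9459]
Step 24: x=[7.4541] v=[-0.8456]
Step 25: x=[7.3805] v=[-0.7365]
Step 26: x=[7.3185] v=[-0.6197]
Step 27: x=[7.2689] v=[-0.4964]
Step 28: x=[7.2321] v=[-0.3679]
Step 29: x=[7.2085] v=[-0.2356]
Step 30: x=[7.1984] v=[-0.1008]
Step 31: x=[7.2019] v=[0.0350]
First v>=0 after going negative at step 31, time=3.1000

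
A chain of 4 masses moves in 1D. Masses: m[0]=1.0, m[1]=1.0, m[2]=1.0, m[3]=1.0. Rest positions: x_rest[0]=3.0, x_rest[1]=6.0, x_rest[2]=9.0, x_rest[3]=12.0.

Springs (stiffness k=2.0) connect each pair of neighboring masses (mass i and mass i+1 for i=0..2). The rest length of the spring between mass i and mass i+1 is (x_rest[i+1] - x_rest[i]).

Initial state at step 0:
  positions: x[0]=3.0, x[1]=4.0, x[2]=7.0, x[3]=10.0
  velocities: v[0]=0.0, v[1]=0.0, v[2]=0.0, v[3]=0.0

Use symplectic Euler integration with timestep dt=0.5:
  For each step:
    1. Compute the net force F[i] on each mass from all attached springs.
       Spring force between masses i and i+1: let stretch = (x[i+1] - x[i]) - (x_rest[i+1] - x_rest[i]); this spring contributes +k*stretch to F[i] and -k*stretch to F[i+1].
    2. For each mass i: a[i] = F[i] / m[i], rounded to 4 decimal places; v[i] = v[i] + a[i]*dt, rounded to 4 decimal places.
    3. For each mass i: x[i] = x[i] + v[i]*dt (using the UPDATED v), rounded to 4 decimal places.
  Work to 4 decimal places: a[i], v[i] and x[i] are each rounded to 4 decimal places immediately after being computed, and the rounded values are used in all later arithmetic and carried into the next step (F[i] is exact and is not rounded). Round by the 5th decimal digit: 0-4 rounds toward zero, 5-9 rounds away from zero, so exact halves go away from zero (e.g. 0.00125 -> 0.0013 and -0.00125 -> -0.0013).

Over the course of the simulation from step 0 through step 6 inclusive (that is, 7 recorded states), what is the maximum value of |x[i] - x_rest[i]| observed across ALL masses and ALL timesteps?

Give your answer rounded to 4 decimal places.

Step 0: x=[3.0000 4.0000 7.0000 10.0000] v=[0.0000 0.0000 0.0000 0.0000]
Step 1: x=[2.0000 5.0000 7.0000 10.0000] v=[-2.0000 2.0000 0.0000 0.0000]
Step 2: x=[1.0000 5.5000 7.5000 10.0000] v=[-2.0000 1.0000 1.0000 0.0000]
Step 3: x=[0.7500 4.7500 8.2500 10.2500] v=[-0.5000 -1.5000 1.5000 0.5000]
Step 4: x=[1.0000 3.7500 8.2500 11.0000] v=[0.5000 -2.0000 0.0000 1.5000]
Step 5: x=[1.1250 3.6250 7.3750 11.8750] v=[0.2500 -0.2500 -1.7500 1.7500]
Step 6: x=[1.0000 4.1250 6.8750 12.0000] v=[-0.2500 1.0000 -1.0000 0.2500]
Max displacement = 2.3750

Answer: 2.3750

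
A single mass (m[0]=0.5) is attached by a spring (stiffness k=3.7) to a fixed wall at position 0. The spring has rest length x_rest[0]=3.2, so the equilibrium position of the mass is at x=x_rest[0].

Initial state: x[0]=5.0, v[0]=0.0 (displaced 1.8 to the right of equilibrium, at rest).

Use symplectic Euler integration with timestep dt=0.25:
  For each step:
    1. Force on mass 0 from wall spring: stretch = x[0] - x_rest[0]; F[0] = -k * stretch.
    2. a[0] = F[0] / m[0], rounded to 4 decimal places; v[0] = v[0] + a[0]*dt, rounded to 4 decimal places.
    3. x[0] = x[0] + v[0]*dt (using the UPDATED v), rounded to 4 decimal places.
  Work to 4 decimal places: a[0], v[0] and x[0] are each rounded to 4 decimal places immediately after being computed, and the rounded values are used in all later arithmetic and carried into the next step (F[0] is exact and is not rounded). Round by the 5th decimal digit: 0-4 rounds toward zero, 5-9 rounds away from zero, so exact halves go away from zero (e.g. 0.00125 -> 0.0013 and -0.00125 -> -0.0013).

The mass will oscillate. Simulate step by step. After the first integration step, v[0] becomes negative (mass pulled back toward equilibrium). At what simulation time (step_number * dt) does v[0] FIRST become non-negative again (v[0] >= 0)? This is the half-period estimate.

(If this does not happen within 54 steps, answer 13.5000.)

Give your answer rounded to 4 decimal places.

Step 0: x=[5.0000] v=[0.0000]
Step 1: x=[4.1675] v=[-3.3300]
Step 2: x=[2.8875] v=[-5.1199]
Step 3: x=[1.7521] v=[-4.5418]
Step 4: x=[1.2863] v=[-1.8632]
Step 5: x=[1.7056] v=[1.6772]
First v>=0 after going negative at step 5, time=1.2500

Answer: 1.2500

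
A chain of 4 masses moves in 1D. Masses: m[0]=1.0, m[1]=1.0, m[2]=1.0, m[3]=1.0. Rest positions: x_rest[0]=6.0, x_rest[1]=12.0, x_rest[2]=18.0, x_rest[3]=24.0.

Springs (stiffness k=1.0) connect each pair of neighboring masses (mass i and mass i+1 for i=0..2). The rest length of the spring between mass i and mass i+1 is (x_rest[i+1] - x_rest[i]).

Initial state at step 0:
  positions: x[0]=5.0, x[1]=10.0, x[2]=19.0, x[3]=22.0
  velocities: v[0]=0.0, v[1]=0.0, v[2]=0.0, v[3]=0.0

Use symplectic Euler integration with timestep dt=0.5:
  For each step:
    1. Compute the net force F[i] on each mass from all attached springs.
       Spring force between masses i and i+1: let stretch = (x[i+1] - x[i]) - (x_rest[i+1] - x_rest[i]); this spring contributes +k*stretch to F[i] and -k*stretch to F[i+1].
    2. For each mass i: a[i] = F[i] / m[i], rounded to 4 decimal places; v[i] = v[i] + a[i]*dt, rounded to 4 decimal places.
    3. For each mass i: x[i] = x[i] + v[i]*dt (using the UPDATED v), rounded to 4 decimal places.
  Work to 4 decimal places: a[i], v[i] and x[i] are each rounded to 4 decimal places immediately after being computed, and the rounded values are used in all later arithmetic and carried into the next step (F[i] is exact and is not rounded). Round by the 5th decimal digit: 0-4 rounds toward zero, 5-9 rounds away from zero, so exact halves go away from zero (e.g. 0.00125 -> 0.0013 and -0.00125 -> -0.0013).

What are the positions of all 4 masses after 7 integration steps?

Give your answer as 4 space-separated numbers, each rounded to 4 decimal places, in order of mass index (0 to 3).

Answer: 5.1672 10.3942 18.3014 22.1378

Derivation:
Step 0: x=[5.0000 10.0000 19.0000 22.0000] v=[0.0000 0.0000 0.0000 0.0000]
Step 1: x=[4.7500 11.0000 17.5000 22.7500] v=[-0.5000 2.0000 -3.0000 1.5000]
Step 2: x=[4.5625 12.0625 15.6875 23.6875] v=[-0.3750 2.1250 -3.6250 1.8750]
Step 3: x=[4.7500 12.1563 14.9688 24.1250] v=[0.3750 0.1875 -1.4375 0.8750]
Step 4: x=[5.2891 11.1016 15.8360 23.7735] v=[1.0782 -2.1094 1.7344 -0.7031]
Step 5: x=[5.7814 9.7774 17.5040 22.9376] v=[0.9845 -2.6485 3.3360 -1.6719]
Step 6: x=[5.7727 9.3858 18.5988 22.2433] v=[-0.0175 -0.7832 2.1895 -1.3887]
Step 7: x=[5.1672 10.3942 18.3014 22.1378] v=[-1.2110 2.0168 -0.5948 -0.2110]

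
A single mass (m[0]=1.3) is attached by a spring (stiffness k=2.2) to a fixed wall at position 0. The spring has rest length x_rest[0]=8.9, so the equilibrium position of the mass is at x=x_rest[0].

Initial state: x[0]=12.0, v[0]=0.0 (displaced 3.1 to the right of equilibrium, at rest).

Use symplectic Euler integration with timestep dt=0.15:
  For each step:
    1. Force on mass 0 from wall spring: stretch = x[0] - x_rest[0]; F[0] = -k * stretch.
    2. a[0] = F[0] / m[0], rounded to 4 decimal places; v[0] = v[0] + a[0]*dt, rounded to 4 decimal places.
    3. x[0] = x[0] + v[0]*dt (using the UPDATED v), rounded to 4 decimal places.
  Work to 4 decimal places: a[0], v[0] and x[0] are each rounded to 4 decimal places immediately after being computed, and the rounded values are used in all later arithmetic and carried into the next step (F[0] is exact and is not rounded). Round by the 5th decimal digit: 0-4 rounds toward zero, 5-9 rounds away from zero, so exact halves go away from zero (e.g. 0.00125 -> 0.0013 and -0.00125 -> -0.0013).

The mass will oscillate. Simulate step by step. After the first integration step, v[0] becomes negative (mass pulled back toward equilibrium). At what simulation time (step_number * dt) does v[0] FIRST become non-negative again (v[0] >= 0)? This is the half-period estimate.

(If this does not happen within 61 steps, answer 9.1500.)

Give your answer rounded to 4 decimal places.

Answer: 2.5500

Derivation:
Step 0: x=[12.0000] v=[0.0000]
Step 1: x=[11.8820] v=[-0.7869]
Step 2: x=[11.6504] v=[-1.5439]
Step 3: x=[11.3141] v=[-2.2421]
Step 4: x=[10.8859] v=[-2.8549]
Step 5: x=[10.3821] v=[-3.3590]
Step 6: x=[9.8218] v=[-3.7352]
Step 7: x=[9.2264] v=[-3.9692]
Step 8: x=[8.6186] v=[-4.0521]
Step 9: x=[8.0215] v=[-3.9807]
Step 10: x=[7.4578] v=[-3.7577]
Step 11: x=[6.9491] v=[-3.3916]
Step 12: x=[6.5146] v=[-2.8964]
Step 13: x=[6.1710] v=[-2.2909]
Step 14: x=[5.9313] v=[-1.5982]
Step 15: x=[5.8046] v=[-0.8446]
Step 16: x=[5.7958] v=[-0.0588]
Step 17: x=[5.9052] v=[0.7292]
First v>=0 after going negative at step 17, time=2.5500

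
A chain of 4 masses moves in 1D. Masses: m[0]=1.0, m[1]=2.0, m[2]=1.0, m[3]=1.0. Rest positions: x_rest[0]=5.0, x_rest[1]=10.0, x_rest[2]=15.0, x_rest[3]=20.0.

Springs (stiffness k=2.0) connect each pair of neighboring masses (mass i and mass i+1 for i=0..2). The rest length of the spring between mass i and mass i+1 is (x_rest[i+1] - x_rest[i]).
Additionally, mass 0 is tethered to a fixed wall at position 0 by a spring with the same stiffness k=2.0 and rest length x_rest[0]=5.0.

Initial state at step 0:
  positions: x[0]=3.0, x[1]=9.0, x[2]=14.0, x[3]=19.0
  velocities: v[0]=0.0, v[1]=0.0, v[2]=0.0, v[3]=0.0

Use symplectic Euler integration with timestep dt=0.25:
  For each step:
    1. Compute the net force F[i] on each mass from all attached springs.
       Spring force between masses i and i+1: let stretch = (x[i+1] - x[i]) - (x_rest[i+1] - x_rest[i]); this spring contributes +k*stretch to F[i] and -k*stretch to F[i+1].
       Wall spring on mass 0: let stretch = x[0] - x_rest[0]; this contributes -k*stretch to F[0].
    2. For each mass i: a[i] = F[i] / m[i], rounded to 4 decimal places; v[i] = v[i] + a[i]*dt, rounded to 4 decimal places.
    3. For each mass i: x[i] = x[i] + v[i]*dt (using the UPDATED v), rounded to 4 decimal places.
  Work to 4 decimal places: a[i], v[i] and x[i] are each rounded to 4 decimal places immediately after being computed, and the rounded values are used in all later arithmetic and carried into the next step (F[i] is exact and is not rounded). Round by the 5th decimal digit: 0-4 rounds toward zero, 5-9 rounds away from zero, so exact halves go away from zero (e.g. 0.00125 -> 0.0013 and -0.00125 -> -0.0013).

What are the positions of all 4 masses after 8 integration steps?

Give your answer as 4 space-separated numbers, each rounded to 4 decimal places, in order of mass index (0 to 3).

Answer: 5.0941 9.8016 13.9382 18.8552

Derivation:
Step 0: x=[3.0000 9.0000 14.0000 19.0000] v=[0.0000 0.0000 0.0000 0.0000]
Step 1: x=[3.3750 8.9375 14.0000 19.0000] v=[1.5000 -0.2500 0.0000 0.0000]
Step 2: x=[4.0235 8.8438 13.9922 19.0000] v=[2.5938 -0.3750 -0.0313 0.0000]
Step 3: x=[4.7716 8.7706 13.9668 18.9990] v=[2.9922 -0.2930 -0.1016 -0.0039]
Step 4: x=[5.4231 8.7722 13.9209 18.9940] v=[2.6059 0.0063 -0.1836 -0.0200]
Step 5: x=[5.8153 8.8863 13.8656 18.9799] v=[1.5689 0.4562 -0.2214 -0.0566]
Step 6: x=[5.8645 9.1196 13.8271 18.9515] v=[0.1968 0.9333 -0.1539 -0.1138]
Step 7: x=[5.5875 9.4437 13.8408 18.9075] v=[-1.1079 1.2964 0.0546 -0.1760]
Step 8: x=[5.0941 9.8016 13.9382 18.8552] v=[-1.9736 1.4316 0.3894 -0.2094]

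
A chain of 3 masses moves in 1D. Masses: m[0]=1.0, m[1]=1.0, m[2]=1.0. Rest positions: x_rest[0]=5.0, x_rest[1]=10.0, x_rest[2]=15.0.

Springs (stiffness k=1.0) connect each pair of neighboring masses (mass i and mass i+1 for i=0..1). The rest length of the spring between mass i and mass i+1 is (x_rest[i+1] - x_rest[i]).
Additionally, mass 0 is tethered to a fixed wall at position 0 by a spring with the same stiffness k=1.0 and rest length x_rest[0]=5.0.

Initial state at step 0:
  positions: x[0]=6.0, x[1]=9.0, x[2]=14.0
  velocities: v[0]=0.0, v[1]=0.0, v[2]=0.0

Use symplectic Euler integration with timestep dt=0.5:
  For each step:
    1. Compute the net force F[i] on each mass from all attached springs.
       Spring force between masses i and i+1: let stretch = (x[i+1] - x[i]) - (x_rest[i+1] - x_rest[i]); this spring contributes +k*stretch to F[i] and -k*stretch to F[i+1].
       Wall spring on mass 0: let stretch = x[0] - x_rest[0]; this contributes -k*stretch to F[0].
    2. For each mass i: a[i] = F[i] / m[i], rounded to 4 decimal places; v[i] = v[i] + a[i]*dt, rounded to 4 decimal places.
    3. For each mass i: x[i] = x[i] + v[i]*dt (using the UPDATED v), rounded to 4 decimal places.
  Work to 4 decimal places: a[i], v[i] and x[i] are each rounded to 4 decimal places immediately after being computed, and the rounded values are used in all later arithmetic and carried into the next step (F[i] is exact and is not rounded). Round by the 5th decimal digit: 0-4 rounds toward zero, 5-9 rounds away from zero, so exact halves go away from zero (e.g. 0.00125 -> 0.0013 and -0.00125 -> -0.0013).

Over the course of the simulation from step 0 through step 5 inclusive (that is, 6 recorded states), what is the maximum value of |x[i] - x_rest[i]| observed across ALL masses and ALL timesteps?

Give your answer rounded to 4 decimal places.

Answer: 1.3594

Derivation:
Step 0: x=[6.0000 9.0000 14.0000] v=[0.0000 0.0000 0.0000]
Step 1: x=[5.2500 9.5000 14.0000] v=[-1.5000 1.0000 0.0000]
Step 2: x=[4.2500 10.0625 14.1250] v=[-2.0000 1.1250 0.2500]
Step 3: x=[3.6406 10.1875 14.4844] v=[-1.2188 0.2500 0.7188]
Step 4: x=[3.7578 9.7500 15.0196] v=[0.2344 -0.8750 1.0704]
Step 5: x=[4.4336 9.1319 15.4874] v=[1.3516 -1.2363 0.9356]
Max displacement = 1.3594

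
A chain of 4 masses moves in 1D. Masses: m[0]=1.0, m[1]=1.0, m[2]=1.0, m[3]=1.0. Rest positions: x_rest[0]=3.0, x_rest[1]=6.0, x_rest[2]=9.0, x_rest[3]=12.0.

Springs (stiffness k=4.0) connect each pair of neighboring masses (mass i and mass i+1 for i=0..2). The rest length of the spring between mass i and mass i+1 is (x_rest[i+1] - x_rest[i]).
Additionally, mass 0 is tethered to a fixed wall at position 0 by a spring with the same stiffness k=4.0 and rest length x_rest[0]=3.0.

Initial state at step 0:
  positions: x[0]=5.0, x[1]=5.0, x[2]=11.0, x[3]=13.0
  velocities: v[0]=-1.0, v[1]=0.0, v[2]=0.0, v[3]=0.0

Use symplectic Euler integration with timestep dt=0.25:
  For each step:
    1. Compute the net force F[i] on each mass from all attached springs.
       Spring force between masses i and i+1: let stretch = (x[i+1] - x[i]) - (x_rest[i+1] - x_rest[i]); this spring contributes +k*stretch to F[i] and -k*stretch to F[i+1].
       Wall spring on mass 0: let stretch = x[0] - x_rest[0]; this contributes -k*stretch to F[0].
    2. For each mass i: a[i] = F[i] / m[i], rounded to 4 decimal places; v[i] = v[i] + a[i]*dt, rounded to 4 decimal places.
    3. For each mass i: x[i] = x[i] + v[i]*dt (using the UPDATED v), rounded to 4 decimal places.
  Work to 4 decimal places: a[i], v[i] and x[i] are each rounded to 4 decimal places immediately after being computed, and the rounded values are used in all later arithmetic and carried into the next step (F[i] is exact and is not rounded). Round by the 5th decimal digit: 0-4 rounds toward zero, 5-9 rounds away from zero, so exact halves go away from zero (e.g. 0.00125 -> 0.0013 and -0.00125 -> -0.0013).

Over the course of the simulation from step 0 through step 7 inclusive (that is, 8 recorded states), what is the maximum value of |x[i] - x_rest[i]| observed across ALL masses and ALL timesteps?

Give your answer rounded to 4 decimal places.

Answer: 2.3906

Derivation:
Step 0: x=[5.0000 5.0000 11.0000 13.0000] v=[-1.0000 0.0000 0.0000 0.0000]
Step 1: x=[3.5000 6.5000 10.0000 13.2500] v=[-6.0000 6.0000 -4.0000 1.0000]
Step 2: x=[1.8750 8.1250 8.9375 13.4375] v=[-6.5000 6.5000 -4.2500 0.7500]
Step 3: x=[1.3438 8.3906 8.7969 13.2500] v=[-2.1250 1.0625 -0.5625 -0.7500]
Step 4: x=[2.2383 6.9961 9.6680 12.6992] v=[3.5780 -5.5780 3.4843 -2.2031]
Step 5: x=[3.7627 5.0801 10.6289 12.1406] v=[6.0975 -7.6639 3.8436 -2.2343]
Step 6: x=[4.6758 4.2220 10.5805 11.9541] v=[3.6522 -3.4325 -0.1935 -0.7460]
Step 7: x=[4.3065 5.0670 9.2859 12.1742] v=[-1.4774 3.3798 -5.1784 0.8804]
Max displacement = 2.3906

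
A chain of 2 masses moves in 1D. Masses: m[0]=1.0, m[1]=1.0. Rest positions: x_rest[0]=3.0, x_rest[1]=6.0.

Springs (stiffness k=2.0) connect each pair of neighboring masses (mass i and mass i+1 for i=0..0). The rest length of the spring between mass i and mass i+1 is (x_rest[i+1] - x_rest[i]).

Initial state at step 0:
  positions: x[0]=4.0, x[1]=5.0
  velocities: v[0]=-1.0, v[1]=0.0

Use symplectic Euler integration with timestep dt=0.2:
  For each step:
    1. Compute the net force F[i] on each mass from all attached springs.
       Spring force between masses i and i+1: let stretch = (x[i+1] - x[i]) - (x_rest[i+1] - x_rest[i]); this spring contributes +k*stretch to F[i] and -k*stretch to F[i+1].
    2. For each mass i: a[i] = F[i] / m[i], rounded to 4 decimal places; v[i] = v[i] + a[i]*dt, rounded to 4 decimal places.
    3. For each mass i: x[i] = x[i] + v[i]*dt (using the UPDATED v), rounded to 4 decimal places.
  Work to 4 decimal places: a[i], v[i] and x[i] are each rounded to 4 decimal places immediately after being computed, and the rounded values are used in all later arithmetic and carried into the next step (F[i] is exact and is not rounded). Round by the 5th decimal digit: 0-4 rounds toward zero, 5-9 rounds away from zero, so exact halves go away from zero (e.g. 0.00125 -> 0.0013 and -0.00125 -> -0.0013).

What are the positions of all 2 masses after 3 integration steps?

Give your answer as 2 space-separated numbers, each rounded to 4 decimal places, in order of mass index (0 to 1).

Step 0: x=[4.0000 5.0000] v=[-1.0000 0.0000]
Step 1: x=[3.6400 5.1600] v=[-1.8000 0.8000]
Step 2: x=[3.1616 5.4384] v=[-2.3920 1.3920]
Step 3: x=[2.6253 5.7747] v=[-2.6813 1.6813]

Answer: 2.6253 5.7747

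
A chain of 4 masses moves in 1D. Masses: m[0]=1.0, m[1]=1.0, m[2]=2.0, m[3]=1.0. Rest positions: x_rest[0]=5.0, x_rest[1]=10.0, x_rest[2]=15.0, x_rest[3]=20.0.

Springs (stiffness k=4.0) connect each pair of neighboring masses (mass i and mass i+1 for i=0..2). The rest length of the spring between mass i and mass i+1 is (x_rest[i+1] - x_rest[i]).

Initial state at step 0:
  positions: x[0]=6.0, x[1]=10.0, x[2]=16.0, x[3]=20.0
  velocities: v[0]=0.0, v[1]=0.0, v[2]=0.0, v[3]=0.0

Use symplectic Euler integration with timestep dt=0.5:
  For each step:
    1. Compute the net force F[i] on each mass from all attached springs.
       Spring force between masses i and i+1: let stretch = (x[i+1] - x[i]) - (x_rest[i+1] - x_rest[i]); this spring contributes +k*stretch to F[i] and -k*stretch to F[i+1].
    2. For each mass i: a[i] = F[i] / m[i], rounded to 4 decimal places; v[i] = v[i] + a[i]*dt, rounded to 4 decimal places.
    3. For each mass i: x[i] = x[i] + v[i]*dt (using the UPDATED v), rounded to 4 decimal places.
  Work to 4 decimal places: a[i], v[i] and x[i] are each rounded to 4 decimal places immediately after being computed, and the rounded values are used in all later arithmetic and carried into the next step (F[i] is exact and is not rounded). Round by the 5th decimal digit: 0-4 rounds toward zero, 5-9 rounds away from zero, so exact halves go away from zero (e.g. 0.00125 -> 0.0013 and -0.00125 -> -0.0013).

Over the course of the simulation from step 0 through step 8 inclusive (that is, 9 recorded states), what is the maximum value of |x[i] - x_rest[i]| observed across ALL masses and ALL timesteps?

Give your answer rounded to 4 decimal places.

Step 0: x=[6.0000 10.0000 16.0000 20.0000] v=[0.0000 0.0000 0.0000 0.0000]
Step 1: x=[5.0000 12.0000 15.0000 21.0000] v=[-2.0000 4.0000 -2.0000 2.0000]
Step 2: x=[6.0000 10.0000 15.5000 21.0000] v=[2.0000 -4.0000 1.0000 0.0000]
Step 3: x=[6.0000 9.5000 16.0000 20.5000] v=[0.0000 -1.0000 1.0000 -1.0000]
Step 4: x=[4.5000 12.0000 15.5000 20.5000] v=[-3.0000 5.0000 -1.0000 0.0000]
Step 5: x=[5.5000 10.5000 15.7500 20.5000] v=[2.0000 -3.0000 0.5000 0.0000]
Step 6: x=[6.5000 9.2500 15.7500 20.7500] v=[2.0000 -2.5000 0.0000 0.5000]
Step 7: x=[5.2500 11.7500 15.0000 21.0000] v=[-2.5000 5.0000 -1.5000 0.5000]
Step 8: x=[5.5000 11.0000 15.6250 20.2500] v=[0.5000 -1.5000 1.2500 -1.5000]
Max displacement = 2.0000

Answer: 2.0000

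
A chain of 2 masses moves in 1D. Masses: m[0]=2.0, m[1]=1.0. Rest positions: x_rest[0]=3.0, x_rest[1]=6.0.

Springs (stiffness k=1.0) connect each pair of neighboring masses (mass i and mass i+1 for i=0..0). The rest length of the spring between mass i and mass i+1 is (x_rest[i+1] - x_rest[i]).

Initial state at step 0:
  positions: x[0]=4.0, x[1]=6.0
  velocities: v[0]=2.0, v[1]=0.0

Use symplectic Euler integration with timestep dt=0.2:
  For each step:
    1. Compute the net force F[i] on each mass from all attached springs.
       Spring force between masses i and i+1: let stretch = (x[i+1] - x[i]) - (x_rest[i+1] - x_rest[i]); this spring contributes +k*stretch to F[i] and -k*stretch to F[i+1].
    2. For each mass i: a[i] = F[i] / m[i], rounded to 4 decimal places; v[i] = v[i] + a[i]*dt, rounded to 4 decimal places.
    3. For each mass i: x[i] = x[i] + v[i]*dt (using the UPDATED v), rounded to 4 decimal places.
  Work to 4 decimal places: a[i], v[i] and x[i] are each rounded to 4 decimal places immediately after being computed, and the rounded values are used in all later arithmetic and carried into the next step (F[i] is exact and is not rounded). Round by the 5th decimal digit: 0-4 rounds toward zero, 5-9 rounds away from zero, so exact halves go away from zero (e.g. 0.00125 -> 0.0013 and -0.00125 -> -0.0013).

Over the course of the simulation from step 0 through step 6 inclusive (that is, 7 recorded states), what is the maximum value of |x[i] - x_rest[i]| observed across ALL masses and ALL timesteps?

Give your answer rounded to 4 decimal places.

Step 0: x=[4.0000 6.0000] v=[2.0000 0.0000]
Step 1: x=[4.3800 6.0400] v=[1.9000 0.2000]
Step 2: x=[4.7332 6.1336] v=[1.7660 0.4680]
Step 3: x=[5.0544 6.2912] v=[1.6060 0.7879]
Step 4: x=[5.3403 6.5193] v=[1.4297 1.1405]
Step 5: x=[5.5898 6.8202] v=[1.2476 1.5047]
Step 6: x=[5.8039 7.1919] v=[1.0706 1.8586]
Max displacement = 2.8039

Answer: 2.8039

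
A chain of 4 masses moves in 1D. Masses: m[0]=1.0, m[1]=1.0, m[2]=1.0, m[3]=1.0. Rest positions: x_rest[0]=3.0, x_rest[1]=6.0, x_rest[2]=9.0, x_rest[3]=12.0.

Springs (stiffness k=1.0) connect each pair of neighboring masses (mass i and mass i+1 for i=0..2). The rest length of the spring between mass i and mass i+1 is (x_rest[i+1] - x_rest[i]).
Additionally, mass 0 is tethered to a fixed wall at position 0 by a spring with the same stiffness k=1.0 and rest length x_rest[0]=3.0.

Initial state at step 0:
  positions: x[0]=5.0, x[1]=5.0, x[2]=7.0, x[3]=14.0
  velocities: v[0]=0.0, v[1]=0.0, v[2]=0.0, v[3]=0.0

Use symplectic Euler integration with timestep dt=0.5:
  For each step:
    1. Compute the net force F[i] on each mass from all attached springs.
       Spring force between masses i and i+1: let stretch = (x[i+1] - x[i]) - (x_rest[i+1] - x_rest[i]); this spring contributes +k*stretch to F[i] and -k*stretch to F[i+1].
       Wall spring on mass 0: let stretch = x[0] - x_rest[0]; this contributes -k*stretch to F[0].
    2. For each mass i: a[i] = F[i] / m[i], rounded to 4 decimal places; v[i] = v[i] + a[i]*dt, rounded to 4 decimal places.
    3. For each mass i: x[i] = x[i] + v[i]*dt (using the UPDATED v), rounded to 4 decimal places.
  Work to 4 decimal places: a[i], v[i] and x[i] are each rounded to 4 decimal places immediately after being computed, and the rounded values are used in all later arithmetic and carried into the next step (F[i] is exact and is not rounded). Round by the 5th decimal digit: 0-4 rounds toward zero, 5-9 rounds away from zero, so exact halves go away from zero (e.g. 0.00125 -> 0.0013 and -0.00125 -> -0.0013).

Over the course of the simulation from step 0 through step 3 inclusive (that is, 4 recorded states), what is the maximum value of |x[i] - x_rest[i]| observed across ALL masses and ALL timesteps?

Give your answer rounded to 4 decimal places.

Step 0: x=[5.0000 5.0000 7.0000 14.0000] v=[0.0000 0.0000 0.0000 0.0000]
Step 1: x=[3.7500 5.5000 8.2500 13.0000] v=[-2.5000 1.0000 2.5000 -2.0000]
Step 2: x=[2.0000 6.2500 10.0000 11.5625] v=[-3.5000 1.5000 3.5000 -2.8750]
Step 3: x=[0.8125 6.8750 11.2032 10.4844] v=[-2.3750 1.2500 2.4063 -2.1563]
Max displacement = 2.2032

Answer: 2.2032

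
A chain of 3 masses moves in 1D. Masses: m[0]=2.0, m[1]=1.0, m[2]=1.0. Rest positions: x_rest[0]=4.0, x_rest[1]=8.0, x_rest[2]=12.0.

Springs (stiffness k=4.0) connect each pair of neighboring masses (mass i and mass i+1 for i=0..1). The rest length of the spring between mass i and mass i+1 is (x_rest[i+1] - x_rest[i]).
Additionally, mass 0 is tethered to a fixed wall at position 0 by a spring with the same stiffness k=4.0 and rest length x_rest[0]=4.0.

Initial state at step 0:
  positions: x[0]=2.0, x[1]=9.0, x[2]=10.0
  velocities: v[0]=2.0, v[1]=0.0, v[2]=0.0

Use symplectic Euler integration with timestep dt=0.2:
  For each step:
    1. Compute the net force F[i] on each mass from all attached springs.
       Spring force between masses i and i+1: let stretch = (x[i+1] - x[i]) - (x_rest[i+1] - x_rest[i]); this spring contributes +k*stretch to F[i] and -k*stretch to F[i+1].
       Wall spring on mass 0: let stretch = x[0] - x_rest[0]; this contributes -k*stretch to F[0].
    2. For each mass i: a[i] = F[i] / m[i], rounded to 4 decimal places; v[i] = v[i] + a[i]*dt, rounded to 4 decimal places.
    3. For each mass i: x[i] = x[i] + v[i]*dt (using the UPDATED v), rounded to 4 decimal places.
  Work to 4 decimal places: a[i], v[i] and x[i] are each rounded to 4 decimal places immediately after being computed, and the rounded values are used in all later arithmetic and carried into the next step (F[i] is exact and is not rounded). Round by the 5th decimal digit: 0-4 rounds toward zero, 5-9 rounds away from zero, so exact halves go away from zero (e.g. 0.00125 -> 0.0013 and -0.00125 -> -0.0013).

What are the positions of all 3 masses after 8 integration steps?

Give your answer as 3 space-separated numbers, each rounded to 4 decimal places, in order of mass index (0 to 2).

Answer: 4.4104 10.9810 11.0232

Derivation:
Step 0: x=[2.0000 9.0000 10.0000] v=[2.0000 0.0000 0.0000]
Step 1: x=[2.8000 8.0400 10.4800] v=[4.0000 -4.8000 2.4000]
Step 2: x=[3.7952 6.6320 11.2096] v=[4.9760 -7.0400 3.6480]
Step 3: x=[4.7137 5.5025 11.8468] v=[4.5926 -5.6474 3.1859]
Step 4: x=[5.3182 5.2619 12.1089] v=[3.0226 -1.2030 1.3105]
Step 5: x=[5.4928 6.1258 11.9155] v=[0.8728 4.3196 -0.9671]
Step 6: x=[5.2786 7.8148 11.4357] v=[-1.0711 8.4450 -2.3989]
Step 7: x=[4.8450 9.6774 11.0166] v=[-2.1681 9.3128 -2.0956]
Step 8: x=[4.4104 10.9810 11.0232] v=[-2.1731 6.5182 0.0330]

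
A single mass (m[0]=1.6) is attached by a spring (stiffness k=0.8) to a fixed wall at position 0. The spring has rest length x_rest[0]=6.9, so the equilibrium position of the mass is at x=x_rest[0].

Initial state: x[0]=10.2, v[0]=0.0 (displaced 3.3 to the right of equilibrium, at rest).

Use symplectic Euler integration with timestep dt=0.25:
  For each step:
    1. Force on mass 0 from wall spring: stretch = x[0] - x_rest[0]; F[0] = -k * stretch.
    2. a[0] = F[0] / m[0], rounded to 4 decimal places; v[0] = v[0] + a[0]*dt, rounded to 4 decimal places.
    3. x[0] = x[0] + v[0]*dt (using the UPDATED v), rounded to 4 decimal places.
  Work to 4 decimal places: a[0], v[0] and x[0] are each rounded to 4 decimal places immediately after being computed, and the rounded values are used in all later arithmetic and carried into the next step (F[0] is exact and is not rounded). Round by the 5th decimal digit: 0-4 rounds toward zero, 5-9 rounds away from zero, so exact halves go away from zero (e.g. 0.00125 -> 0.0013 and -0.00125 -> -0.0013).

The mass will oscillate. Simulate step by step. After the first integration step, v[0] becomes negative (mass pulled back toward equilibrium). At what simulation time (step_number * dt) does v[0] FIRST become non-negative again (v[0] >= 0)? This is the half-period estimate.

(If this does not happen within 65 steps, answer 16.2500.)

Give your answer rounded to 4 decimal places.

Step 0: x=[10.2000] v=[0.0000]
Step 1: x=[10.0969] v=[-0.4125]
Step 2: x=[9.8939] v=[-0.8121]
Step 3: x=[9.5973] v=[-1.1864]
Step 4: x=[9.2164] v=[-1.5236]
Step 5: x=[8.7631] v=[-1.8132]
Step 6: x=[8.2516] v=[-2.0461]
Step 7: x=[7.6978] v=[-2.2151]
Step 8: x=[7.1191] v=[-2.3148]
Step 9: x=[6.5336] v=[-2.3422]
Step 10: x=[5.9595] v=[-2.2964]
Step 11: x=[5.4148] v=[-2.1788]
Step 12: x=[4.9165] v=[-1.9932]
Step 13: x=[4.4802] v=[-1.7453]
Step 14: x=[4.1195] v=[-1.4428]
Step 15: x=[3.8457] v=[-1.0952]
Step 16: x=[3.6674] v=[-0.7134]
Step 17: x=[3.5901] v=[-0.3093]
Step 18: x=[3.6162] v=[0.1045]
First v>=0 after going negative at step 18, time=4.5000

Answer: 4.5000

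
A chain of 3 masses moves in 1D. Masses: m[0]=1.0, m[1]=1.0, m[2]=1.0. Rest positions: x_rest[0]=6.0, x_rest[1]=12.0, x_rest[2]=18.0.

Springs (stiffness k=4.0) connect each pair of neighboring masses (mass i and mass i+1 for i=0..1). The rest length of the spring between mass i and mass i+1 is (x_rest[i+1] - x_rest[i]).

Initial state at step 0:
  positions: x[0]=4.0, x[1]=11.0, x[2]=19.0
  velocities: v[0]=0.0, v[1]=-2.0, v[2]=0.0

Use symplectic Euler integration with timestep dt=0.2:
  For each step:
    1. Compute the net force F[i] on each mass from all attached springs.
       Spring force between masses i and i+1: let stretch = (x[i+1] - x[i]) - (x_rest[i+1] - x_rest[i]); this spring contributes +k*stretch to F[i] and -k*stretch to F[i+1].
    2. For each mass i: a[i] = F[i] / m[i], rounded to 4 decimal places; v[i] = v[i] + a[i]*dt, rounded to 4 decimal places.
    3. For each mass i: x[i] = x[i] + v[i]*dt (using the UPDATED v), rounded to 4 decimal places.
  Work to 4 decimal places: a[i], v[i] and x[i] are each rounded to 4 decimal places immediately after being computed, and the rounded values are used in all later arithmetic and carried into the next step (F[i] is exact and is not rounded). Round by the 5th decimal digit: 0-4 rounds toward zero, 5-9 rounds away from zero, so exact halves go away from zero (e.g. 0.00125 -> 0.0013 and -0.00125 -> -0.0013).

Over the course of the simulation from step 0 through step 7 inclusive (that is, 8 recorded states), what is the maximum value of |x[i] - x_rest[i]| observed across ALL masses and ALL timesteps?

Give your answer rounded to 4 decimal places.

Answer: 3.2196

Derivation:
Step 0: x=[4.0000 11.0000 19.0000] v=[0.0000 -2.0000 0.0000]
Step 1: x=[4.1600 10.7600 18.6800] v=[0.8000 -1.2000 -1.6000]
Step 2: x=[4.4160 10.7312 18.0528] v=[1.2800 -0.1440 -3.1360]
Step 3: x=[4.7224 10.8634 17.2141] v=[1.5322 0.6611 -4.1933]
Step 4: x=[5.0514 11.0292 16.3193] v=[1.6450 0.8289 -4.4739]
Step 5: x=[5.3768 11.0849 15.5381] v=[1.6272 0.2787 -3.9060]
Step 6: x=[5.6555 10.9399 15.0044] v=[1.3937 -0.7252 -2.6686]
Step 7: x=[5.8197 10.5997 14.7804] v=[0.8212 -1.7011 -1.1202]
Max displacement = 3.2196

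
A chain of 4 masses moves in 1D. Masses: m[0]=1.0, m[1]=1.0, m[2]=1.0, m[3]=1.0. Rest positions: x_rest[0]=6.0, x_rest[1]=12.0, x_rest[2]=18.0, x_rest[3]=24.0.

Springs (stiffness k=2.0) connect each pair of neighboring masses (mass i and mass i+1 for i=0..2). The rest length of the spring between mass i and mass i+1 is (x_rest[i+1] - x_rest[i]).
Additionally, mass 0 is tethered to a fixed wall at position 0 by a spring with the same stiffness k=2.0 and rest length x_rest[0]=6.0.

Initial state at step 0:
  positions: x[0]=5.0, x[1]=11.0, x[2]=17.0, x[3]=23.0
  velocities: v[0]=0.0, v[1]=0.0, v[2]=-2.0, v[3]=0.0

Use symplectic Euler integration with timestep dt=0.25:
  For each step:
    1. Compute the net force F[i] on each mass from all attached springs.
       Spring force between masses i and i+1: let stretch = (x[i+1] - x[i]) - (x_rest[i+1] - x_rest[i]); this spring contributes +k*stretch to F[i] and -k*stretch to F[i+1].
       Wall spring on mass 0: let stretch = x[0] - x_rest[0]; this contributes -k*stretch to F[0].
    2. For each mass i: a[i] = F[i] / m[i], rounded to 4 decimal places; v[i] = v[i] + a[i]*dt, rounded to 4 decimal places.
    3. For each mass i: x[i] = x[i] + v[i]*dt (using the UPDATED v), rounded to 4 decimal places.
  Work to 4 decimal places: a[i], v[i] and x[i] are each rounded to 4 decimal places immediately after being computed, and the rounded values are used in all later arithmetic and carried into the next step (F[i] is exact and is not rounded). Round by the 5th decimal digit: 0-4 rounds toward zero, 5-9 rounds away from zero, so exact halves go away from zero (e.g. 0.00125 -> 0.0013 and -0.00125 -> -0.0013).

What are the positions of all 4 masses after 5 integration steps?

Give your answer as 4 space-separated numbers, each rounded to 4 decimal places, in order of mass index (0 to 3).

Answer: 5.9048 10.6533 16.1988 22.1772

Derivation:
Step 0: x=[5.0000 11.0000 17.0000 23.0000] v=[0.0000 0.0000 -2.0000 0.0000]
Step 1: x=[5.1250 11.0000 16.5000 23.0000] v=[0.5000 0.0000 -2.0000 0.0000]
Step 2: x=[5.3438 10.9531 16.1250 22.9375] v=[0.8750 -0.1875 -1.5000 -0.2500]
Step 3: x=[5.5958 10.8516 15.9551 22.7734] v=[1.0078 -0.4062 -0.6797 -0.6563]
Step 4: x=[5.8053 10.7310 15.9995 22.5070] v=[0.8378 -0.4824 0.1777 -1.0655]
Step 5: x=[5.9048 10.6533 16.1988 22.1772] v=[0.3980 -0.3110 0.7972 -1.3193]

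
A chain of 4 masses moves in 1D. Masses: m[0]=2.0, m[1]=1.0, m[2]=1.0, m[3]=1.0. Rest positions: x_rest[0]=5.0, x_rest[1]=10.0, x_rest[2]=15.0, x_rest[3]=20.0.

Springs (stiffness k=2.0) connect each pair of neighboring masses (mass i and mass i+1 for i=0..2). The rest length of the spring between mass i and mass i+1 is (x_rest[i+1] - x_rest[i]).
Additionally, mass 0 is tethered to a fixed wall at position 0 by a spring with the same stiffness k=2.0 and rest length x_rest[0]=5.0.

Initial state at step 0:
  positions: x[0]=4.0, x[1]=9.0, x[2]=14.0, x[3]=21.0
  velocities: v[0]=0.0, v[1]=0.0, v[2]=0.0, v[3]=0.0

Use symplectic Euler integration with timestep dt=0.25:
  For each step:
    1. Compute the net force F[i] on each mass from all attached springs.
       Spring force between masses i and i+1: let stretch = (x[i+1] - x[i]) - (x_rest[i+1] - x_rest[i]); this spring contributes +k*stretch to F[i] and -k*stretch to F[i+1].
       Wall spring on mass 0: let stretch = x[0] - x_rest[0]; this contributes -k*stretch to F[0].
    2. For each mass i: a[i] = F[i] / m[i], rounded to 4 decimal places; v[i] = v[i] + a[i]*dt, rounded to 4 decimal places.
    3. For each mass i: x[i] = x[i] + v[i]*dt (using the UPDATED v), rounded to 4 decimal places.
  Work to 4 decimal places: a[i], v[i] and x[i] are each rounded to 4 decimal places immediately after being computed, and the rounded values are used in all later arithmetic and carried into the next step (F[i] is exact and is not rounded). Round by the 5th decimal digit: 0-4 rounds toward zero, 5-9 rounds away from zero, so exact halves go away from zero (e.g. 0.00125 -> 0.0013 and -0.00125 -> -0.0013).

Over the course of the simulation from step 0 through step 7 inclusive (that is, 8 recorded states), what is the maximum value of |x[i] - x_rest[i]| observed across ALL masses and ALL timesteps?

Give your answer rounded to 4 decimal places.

Step 0: x=[4.0000 9.0000 14.0000 21.0000] v=[0.0000 0.0000 0.0000 0.0000]
Step 1: x=[4.0625 9.0000 14.2500 20.7500] v=[0.2500 0.0000 1.0000 -1.0000]
Step 2: x=[4.1797 9.0391 14.6563 20.3125] v=[0.4688 0.1563 1.6250 -1.7500]
Step 3: x=[4.3394 9.1729 15.0674 19.7930] v=[0.6387 0.5352 1.6445 -2.0781]
Step 4: x=[4.5300 9.4393 15.3324 19.3078] v=[0.7622 1.0657 1.0601 -1.9409]
Step 5: x=[4.7443 9.8287 15.3577 18.9507] v=[0.8570 1.5576 0.1013 -1.4286]
Step 6: x=[4.9798 10.2737 15.1410 18.7694] v=[0.9420 1.7799 -0.8667 -0.7251]
Step 7: x=[5.2349 10.6654 14.7695 18.7596] v=[1.0205 1.5666 -1.4862 -0.0393]
Max displacement = 1.2404

Answer: 1.2404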